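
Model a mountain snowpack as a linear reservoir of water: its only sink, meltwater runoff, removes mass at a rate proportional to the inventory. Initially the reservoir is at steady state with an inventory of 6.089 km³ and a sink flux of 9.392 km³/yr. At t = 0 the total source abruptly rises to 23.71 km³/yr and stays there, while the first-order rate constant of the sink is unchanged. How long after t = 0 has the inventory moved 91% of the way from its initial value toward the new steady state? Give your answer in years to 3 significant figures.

1.56 yr

τ = M₀/F₀ = 6.089/9.392 = 0.6483 yr.
The remaining gap fraction is e^(−t/τ); 91% covered ⇒ e^(−t/τ) = 0.0900.
t = −τ ln(0.0900) = 0.6483 × 2.408 = 1.561 yr.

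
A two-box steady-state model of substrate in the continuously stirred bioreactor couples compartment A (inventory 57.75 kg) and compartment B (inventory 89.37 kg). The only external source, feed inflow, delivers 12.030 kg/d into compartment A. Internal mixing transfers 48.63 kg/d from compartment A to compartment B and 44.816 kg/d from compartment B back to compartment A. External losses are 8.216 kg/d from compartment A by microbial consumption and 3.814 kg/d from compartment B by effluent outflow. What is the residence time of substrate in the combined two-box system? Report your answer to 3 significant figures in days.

Treat the two boxes together as one reservoir: the mixing fluxes between them are internal recycling, so τ = ΣM / Σ(external losses).
M_total = 57.75 + 89.37 = 147.12 kg.
ΣF_external_out = 8.216 + 3.814 = 12.030 kg/d.
τ = M_total / ΣF_ext = 147.12 / 12.030 = 12.23 d.

12.2 d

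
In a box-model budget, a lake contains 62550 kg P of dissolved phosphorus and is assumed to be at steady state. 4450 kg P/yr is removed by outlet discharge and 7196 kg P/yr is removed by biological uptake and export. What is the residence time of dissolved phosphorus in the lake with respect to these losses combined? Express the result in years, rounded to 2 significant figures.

5.4 yr

Total removal = 4450 + 7196 = 11646 kg P/yr.
τ = M / ΣF_out = 62550 / 11646 = 5.371 yr.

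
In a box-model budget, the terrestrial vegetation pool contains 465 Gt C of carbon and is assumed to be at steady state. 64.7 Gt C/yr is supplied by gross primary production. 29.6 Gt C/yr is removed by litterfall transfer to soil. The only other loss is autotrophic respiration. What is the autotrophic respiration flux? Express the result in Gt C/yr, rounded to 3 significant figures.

35.1 Gt C/yr

At steady state ΣF_in = ΣF_out.
ΣF_in = 64.700 Gt C/yr.
Autotrophic respiration flux = ΣF_in − (29.6) = 64.700 − 29.60 = 35.10 Gt C/yr.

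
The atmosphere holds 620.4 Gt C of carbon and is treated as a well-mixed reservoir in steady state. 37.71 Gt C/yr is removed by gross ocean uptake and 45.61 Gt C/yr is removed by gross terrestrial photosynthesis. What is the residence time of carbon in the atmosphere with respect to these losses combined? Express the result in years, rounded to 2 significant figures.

7.4 yr

Total removal = 37.71 + 45.61 = 83.320 Gt C/yr.
τ = M / ΣF_out = 620.4 / 83.320 = 7.446 yr.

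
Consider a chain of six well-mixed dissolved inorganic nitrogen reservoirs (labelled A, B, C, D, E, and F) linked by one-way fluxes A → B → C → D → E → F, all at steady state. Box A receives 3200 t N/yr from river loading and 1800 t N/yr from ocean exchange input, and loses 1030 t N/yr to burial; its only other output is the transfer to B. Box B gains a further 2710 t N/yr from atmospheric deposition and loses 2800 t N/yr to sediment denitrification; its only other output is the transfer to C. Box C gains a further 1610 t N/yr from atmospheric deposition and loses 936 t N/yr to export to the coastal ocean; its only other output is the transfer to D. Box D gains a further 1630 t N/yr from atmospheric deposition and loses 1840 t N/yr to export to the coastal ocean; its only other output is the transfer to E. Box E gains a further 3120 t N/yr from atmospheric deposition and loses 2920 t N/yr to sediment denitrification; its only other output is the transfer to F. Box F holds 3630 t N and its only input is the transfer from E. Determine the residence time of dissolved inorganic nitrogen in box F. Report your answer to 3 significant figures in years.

Box A: F(A→B) = (3200 + 1800) − 1030 = 3970.0 t N/yr.
Box B: F(B→C) = (3970.0 + 2710) − 2800 = 3880.0 t N/yr.
Box C: F(C→D) = (3880.0 + 1610) − 936 = 4554.0 t N/yr.
Box D: F(D→E) = (4554.0 + 1630) − 1840 = 4344.0 t N/yr.
Box E: F(E→F) = (4344.0 + 3120) − 2920 = 4544.0 t N/yr.
Box F throughput = its input = 4544.0 t N/yr; τ = 3630 / 4544.0 = 0.7989 yr.

0.799 yr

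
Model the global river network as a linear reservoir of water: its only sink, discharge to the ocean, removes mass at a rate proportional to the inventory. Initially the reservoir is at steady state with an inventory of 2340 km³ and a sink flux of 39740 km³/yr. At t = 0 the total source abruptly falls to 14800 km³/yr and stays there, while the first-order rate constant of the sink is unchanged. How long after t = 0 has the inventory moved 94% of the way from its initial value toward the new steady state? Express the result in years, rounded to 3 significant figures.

0.166 yr

τ = M₀/F₀ = 2340/39740 = 0.05888 yr.
The remaining gap fraction is e^(−t/τ); 94% covered ⇒ e^(−t/τ) = 0.0600.
t = −τ ln(0.0600) = 0.05888 × 2.813 = 0.1657 yr.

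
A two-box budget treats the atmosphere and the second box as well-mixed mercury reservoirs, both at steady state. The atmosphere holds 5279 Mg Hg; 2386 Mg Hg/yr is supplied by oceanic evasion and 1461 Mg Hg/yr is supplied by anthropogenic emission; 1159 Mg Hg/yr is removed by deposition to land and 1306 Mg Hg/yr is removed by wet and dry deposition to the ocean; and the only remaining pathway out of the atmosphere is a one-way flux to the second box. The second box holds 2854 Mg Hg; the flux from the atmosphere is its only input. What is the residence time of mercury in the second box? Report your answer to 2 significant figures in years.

2.1 yr

Balance the atmosphere: ΣF_in = 2386 + 1461 = 3847.0 Mg Hg/yr.
Flux to the second box = ΣF_in − (1159 + 1306) = 1382.0 Mg Hg/yr.
At steady state the output of the second box equals its input, 1382.0 Mg Hg/yr.
τ = M / F = 2854 / 1382.0 = 2.065 yr.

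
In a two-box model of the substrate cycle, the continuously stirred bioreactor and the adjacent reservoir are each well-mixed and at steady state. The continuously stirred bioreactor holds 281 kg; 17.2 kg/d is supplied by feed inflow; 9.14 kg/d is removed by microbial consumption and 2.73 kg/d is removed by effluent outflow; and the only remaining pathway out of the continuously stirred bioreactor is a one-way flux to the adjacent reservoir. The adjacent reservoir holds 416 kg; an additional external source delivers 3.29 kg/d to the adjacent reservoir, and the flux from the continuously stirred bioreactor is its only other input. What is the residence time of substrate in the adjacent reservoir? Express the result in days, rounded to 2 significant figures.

Balance the continuously stirred bioreactor: ΣF_in = 17.200 kg/d.
Flux to the adjacent reservoir = ΣF_in − (9.14 + 2.73) = 5.3300 kg/d.
Total input to the adjacent reservoir = 5.3300 + 3.29 = 8.6200 kg/d; at steady state this equals its total output.
τ = M / F = 416 / 8.6200 = 48.26 d.

48 d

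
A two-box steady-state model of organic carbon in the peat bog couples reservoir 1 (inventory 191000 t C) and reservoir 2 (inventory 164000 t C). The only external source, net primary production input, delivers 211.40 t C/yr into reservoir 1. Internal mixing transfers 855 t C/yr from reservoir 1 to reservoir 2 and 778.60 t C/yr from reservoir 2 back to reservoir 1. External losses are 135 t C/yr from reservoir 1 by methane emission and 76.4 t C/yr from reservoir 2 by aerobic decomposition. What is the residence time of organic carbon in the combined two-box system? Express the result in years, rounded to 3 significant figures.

1680 yr

Treat the two boxes together as one reservoir: the mixing fluxes between them are internal recycling, so τ = ΣM / Σ(external losses).
M_total = 191000 + 164000 = 355000 t C.
ΣF_external_out = 135 + 76.4 = 211.40 t C/yr.
τ = M_total / ΣF_ext = 355000 / 211.40 = 1679 yr.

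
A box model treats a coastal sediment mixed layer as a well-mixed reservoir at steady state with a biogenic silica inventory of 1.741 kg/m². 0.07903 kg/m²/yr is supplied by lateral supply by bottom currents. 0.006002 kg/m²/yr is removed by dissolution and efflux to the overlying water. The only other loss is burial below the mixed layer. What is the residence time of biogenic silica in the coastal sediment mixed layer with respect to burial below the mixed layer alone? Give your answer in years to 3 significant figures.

At steady state ΣF_in = ΣF_out.
ΣF_in = 0.079030 kg/m²/yr.
Burial below the mixed layer flux = ΣF_in − (0.006002) = 0.079030 − 0.006002 = 0.07303 kg/m²/yr.
τ = M / F = 1.741 / 0.07303 = 23.84 yr.

23.8 yr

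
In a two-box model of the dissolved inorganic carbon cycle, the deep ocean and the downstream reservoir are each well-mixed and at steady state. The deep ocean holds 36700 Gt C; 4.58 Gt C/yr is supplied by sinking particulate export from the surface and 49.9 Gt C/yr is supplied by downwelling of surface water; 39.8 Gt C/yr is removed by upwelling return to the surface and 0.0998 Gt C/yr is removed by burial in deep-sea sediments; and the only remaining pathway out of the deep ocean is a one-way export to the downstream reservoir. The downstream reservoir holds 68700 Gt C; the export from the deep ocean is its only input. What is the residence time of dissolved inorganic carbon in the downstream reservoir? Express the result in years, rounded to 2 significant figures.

Balance the deep ocean: ΣF_in = 4.58 + 49.9 = 54.480 Gt C/yr.
Export to the downstream reservoir = ΣF_in − (39.8 + 0.0998) = 14.580 Gt C/yr.
At steady state the output of the downstream reservoir equals its input, 14.580 Gt C/yr.
τ = M / F = 68700 / 14.580 = 4712 yr.

4700 yr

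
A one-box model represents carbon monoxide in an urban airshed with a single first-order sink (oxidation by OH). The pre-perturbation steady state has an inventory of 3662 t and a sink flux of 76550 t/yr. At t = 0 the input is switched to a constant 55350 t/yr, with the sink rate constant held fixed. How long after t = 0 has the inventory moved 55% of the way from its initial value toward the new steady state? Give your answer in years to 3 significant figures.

0.0382 yr

τ = M₀/F₀ = 3662/76550 = 0.04784 yr.
The remaining gap fraction is e^(−t/τ); 55% covered ⇒ e^(−t/τ) = 0.450.
t = −τ ln(0.450) = 0.04784 × 0.7985 = 0.03820 yr.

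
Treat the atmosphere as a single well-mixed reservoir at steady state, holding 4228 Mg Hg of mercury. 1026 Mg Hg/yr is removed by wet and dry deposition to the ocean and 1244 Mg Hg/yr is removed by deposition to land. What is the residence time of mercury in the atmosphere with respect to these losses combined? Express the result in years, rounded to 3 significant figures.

Total removal = 1026 + 1244 = 2270.0 Mg Hg/yr.
τ = M / ΣF_out = 4228 / 2270.0 = 1.863 yr.

1.86 yr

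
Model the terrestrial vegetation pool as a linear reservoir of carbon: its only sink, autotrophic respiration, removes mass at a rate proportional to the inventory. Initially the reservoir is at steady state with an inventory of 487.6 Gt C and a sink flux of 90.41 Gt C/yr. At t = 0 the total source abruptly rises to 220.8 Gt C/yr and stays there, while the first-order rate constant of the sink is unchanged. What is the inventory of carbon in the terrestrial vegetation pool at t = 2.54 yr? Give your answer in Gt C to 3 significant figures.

The sink rate constant is k = F₀/M₀ = 90.41/487.6 = 0.1854 yr⁻¹.
Solving dM/dt = F₁ − kM with M(0) = M₀ gives M(t) = F₁/k + (M₀ − F₁/k)·e^(−kt).
F₁/k = 220.8/0.1854 = 1190.8 Gt C; kt = 0.1854 × 2.54 = 0.4710, e^(−kt) = 0.6244.
M(2.54) = 1190.8 + (487.6 − 1190.8) × 0.6244 = 1190.8 − 439.1 = 751.73 Gt C.

752 Gt C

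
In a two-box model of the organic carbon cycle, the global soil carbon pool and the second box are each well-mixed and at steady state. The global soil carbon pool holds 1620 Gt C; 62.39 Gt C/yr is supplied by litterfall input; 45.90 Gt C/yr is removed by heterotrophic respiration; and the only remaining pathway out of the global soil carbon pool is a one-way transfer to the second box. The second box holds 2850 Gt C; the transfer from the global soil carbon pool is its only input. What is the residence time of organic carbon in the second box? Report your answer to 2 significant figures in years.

170 yr

Balance the global soil carbon pool: ΣF_in = 62.390 Gt C/yr.
Transfer to the second box = ΣF_in − (45.90) = 16.490 Gt C/yr.
At steady state the output of the second box equals its input, 16.490 Gt C/yr.
τ = M / F = 2850 / 16.490 = 172.8 yr.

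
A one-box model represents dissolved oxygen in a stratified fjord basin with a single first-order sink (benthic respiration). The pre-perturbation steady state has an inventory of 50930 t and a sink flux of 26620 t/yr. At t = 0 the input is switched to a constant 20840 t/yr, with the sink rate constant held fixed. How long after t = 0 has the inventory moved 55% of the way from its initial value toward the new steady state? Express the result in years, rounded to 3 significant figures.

1.53 yr

τ = M₀/F₀ = 50930/26620 = 1.913 yr.
The remaining gap fraction is e^(−t/τ); 55% covered ⇒ e^(−t/τ) = 0.450.
t = −τ ln(0.450) = 1.913 × 0.7985 = 1.528 yr.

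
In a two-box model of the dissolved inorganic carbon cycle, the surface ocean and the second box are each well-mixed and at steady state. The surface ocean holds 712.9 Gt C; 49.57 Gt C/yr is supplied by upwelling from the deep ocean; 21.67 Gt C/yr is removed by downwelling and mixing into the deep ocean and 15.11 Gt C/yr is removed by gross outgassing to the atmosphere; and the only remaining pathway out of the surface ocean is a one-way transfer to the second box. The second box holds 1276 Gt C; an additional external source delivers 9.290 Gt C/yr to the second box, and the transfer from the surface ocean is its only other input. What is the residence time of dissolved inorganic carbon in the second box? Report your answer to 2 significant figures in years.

Balance the surface ocean: ΣF_in = 49.570 Gt C/yr.
Transfer to the second box = ΣF_in − (21.67 + 15.11) = 12.790 Gt C/yr.
Total input to the second box = 12.790 + 9.290 = 22.080 Gt C/yr; at steady state this equals its total output.
τ = M / F = 1276 / 22.080 = 57.79 yr.

58 yr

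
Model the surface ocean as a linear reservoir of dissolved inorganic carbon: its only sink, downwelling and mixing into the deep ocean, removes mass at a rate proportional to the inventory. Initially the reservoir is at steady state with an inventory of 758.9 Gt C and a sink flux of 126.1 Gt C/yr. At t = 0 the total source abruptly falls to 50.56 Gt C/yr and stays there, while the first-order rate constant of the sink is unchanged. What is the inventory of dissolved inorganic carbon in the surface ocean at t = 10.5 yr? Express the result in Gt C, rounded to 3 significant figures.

384 Gt C

The sink rate constant is k = F₀/M₀ = 126.1/758.9 = 0.1662 yr⁻¹.
Solving dM/dt = F₁ − kM with M(0) = M₀ gives M(t) = F₁/k + (M₀ − F₁/k)·e^(−kt).
F₁/k = 50.56/0.1662 = 304.28 Gt C; kt = 0.1662 × 10.5 = 1.745, e^(−kt) = 0.1747.
M(10.5) = 304.28 + (758.9 − 304.28) × 0.1747 = 304.28 + 79.42 = 383.70 Gt C.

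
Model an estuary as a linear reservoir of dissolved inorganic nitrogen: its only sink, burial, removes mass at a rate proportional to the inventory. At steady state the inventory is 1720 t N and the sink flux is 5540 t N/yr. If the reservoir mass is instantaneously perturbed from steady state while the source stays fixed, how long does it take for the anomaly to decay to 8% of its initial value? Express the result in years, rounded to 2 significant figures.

For a linear reservoir the anomaly decays as exp(−t/τ) with τ = M/F = 1720/5540 = 0.3105 yr.
exp(−t/τ) = 0.08 ⇒ t = −τ ln(0.08) = 0.3105 × 2.526 = 0.7842 yr.

0.78 yr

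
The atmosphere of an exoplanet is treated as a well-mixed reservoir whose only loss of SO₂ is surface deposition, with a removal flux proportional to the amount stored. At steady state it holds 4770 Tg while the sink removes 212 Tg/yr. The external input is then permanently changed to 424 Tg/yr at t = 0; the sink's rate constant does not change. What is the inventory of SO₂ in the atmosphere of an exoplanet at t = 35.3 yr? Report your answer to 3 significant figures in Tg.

8550 Tg

The sink rate constant is k = F₀/M₀ = 212/4770 = 0.04444 yr⁻¹.
Solving dM/dt = F₁ − kM with M(0) = M₀ gives M(t) = F₁/k + (M₀ − F₁/k)·e^(−kt).
F₁/k = 424/0.04444 = 9540.0 Tg; kt = 0.04444 × 35.3 = 1.569, e^(−kt) = 0.2083.
M(35.3) = 9540.0 + (4770 − 9540.0) × 0.2083 = 9540.0 − 993.5 = 8546.5 Tg.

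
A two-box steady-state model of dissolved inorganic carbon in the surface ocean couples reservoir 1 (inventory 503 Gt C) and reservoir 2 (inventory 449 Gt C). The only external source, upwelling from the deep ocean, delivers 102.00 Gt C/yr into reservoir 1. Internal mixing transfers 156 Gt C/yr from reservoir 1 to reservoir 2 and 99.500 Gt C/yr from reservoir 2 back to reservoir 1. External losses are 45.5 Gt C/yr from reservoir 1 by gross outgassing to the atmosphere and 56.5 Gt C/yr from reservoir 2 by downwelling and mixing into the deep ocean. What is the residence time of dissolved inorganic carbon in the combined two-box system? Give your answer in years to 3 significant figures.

9.33 yr

For the system as a whole, the A↔B exchange is internal and contributes nothing to the throughput; only the external sinks remove mass.
M_total = 503 + 449 = 952.00 Gt C.
ΣF_external_out = 45.5 + 56.5 = 102.00 Gt C/yr.
τ = M_total / ΣF_ext = 952.00 / 102.00 = 9.333 yr.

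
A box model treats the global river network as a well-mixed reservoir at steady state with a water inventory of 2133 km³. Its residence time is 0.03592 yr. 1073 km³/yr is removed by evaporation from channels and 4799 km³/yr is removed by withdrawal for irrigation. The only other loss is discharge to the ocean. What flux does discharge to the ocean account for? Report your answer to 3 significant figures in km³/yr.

Total removal F = M/τ = 2133 / 0.03592 = 59380 km³/yr.
Discharge to the ocean = F − (1073 + 4799) = 59380 − 5872 = 53510 km³/yr.

53500 km³/yr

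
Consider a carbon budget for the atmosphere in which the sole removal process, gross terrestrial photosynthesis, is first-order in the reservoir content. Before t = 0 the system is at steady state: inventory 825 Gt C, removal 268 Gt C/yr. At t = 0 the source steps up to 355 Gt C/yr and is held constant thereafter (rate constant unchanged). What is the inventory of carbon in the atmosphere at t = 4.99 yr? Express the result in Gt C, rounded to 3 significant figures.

The sink rate constant is k = F₀/M₀ = 268/825 = 0.3248 yr⁻¹.
Solving dM/dt = F₁ − kM with M(0) = M₀ gives M(t) = F₁/k + (M₀ − F₁/k)·e^(−kt).
F₁/k = 355/0.3248 = 1092.8 Gt C; kt = 0.3248 × 4.99 = 1.621, e^(−kt) = 0.1977.
M(4.99) = 1092.8 + (825 − 1092.8) × 0.1977 = 1092.8 − 52.95 = 1039.9 Gt C.

1040 Gt C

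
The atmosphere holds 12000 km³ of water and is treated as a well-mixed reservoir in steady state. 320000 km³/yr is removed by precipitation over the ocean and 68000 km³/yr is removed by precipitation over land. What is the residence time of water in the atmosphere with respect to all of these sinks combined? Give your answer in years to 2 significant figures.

Total removal flux = 320000 + 68000 = 388000 km³/yr.
τ = M / ΣF_out = 12000 / 388000 = 0.03093 yr.

0.031 yr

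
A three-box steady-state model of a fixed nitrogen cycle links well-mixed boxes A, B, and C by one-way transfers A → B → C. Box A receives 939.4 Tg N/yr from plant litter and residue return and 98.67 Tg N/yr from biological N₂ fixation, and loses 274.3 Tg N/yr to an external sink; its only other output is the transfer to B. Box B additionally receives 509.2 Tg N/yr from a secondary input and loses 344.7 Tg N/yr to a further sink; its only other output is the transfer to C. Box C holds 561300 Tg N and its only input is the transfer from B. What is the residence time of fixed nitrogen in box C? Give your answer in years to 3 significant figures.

Box A: F(A→B) = (939.4 + 98.67) − 274.3 = 763.77 Tg N/yr.
Box B: F(B→C) = (763.77 + 509.2) − 344.7 = 928.27 Tg N/yr.
Box C throughput = its input = 928.27 Tg N/yr; τ = 561300 / 928.27 = 604.7 yr.

605 yr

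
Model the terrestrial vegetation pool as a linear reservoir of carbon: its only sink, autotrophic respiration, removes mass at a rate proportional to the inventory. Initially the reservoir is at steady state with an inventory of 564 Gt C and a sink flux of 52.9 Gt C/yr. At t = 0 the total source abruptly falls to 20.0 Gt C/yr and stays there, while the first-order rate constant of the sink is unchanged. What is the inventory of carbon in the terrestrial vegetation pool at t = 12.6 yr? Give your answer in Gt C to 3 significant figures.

The sink rate constant is k = F₀/M₀ = 52.9/564 = 0.09379 yr⁻¹.
Solving dM/dt = F₁ − kM with M(0) = M₀ gives M(t) = F₁/k + (M₀ − F₁/k)·e^(−kt).
F₁/k = 20.0/0.09379 = 213.23 Gt C; kt = 0.09379 × 12.6 = 1.182, e^(−kt) = 0.3067.
M(12.6) = 213.23 + (564 − 213.23) × 0.3067 = 213.23 + 107.6 = 320.82 Gt C.

321 Gt C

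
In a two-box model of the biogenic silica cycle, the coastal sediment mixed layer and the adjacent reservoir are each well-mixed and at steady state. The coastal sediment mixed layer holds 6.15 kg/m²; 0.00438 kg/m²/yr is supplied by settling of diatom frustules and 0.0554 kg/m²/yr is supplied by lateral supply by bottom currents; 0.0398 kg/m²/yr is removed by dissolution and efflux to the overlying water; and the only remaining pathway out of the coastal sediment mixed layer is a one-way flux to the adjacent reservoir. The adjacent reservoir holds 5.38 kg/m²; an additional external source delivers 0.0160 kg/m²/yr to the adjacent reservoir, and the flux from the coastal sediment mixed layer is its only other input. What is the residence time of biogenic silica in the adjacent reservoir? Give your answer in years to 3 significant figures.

150 yr

Balance the coastal sediment mixed layer: ΣF_in = 0.00438 + 0.0554 = 0.059780 kg/m²/yr.
Flux to the adjacent reservoir = ΣF_in − (0.0398) = 0.019980 kg/m²/yr.
Total input to the adjacent reservoir = 0.019980 + 0.0160 = 0.035980 kg/m²/yr; at steady state this equals its total output.
τ = M / F = 5.38 / 0.035980 = 149.5 yr.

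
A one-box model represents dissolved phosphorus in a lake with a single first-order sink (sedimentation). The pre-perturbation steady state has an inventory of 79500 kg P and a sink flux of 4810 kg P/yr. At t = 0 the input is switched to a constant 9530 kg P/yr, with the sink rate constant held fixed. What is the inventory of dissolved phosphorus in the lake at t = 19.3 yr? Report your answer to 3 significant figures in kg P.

133000 kg P

Residence time τ = M₀/F₀ = 16.53 yr. The eventual steady state is M_∞ = M₀·(F₁/F₀) = 79500 × 9530/4810 = 157510 kg P.
The anomaly ΔM(t) = M(t) − M_∞ decays as ΔM₀·e^(−t/τ) with ΔM₀ = 79500 − 157510 = −78010 kg P.
At t = 19.3 yr, e^(−t/τ) = e^(−1.168) = 0.3111, so ΔM = −24270 kg P and M = 157510 − 24270 = 133240 kg P.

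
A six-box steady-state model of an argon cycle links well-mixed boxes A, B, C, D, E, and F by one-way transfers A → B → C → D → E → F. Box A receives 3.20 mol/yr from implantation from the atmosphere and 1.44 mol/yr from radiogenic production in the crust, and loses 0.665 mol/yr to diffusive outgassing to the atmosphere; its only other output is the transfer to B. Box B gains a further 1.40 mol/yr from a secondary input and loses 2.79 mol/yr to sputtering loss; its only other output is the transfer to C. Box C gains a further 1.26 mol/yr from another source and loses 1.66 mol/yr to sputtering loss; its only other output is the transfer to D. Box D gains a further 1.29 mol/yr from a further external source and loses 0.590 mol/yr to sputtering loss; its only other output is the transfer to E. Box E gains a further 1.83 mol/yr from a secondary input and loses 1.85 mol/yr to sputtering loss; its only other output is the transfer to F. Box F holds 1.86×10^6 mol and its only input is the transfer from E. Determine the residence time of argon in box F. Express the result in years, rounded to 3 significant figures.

649000 yr

Box A: F(A→B) = (3.20 + 1.44) − 0.665 = 3.9750 mol/yr.
Box B: F(B→C) = (3.9750 + 1.40) − 2.79 = 2.5850 mol/yr.
Box C: F(C→D) = (2.5850 + 1.26) − 1.66 = 2.1850 mol/yr.
Box D: F(D→E) = (2.1850 + 1.29) − 0.590 = 2.8850 mol/yr.
Box E: F(E→F) = (2.8850 + 1.83) − 1.85 = 2.8650 mol/yr.
Box F throughput = its input = 2.8650 mol/yr; τ = 1.86×10^6 / 2.8650 = 649200 yr.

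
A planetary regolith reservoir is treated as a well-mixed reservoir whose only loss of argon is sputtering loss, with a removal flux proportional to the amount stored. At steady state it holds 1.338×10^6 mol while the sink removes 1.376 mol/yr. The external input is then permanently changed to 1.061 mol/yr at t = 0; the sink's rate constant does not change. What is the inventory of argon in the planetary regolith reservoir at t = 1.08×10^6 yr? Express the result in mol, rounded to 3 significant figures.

1.13×10^6 mol

Residence time τ = M₀/F₀ = 972400 yr. The eventual steady state is M_∞ = M₀·(F₁/F₀) = 1.338×10^6 × 1.061/1.376 = 1.0317×10^6 mol.
The anomaly ΔM(t) = M(t) − M_∞ decays as ΔM₀·e^(−t/τ) with ΔM₀ = 1.338×10^6 − 1.0317×10^6 = 306300 mol.
At t = 1.08×10^6 yr, e^(−t/τ) = e^(−1.111) = 0.3293, so ΔM = 100900 mol and M = 1.0317×10^6 + 100900 = 1.1326×10^6 mol.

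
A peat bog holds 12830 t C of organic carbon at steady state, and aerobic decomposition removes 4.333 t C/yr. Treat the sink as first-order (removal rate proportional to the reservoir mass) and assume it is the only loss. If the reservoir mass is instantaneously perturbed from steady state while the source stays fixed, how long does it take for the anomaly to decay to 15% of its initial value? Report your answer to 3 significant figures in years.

5620 yr

For a linear reservoir the anomaly decays as exp(−t/τ) with τ = M/F = 12830/4.333 = 2961 yr.
exp(−t/τ) = 0.15 ⇒ t = −τ ln(0.15) = 2961 × 1.897 = 5617 yr.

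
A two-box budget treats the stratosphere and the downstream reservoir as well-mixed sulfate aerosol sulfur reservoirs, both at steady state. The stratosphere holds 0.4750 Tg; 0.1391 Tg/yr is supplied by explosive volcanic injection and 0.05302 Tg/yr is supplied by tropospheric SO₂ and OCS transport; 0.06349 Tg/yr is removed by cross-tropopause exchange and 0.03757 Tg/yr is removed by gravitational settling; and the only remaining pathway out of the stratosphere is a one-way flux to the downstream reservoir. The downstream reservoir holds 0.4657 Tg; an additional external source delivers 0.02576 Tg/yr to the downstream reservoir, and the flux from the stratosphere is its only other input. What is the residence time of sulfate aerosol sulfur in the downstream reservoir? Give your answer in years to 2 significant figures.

4.0 yr

Balance the stratosphere: ΣF_in = 0.1391 + 0.05302 = 0.19212 Tg/yr.
Flux to the downstream reservoir = ΣF_in − (0.06349 + 0.03757) = 0.091060 Tg/yr.
Total input to the downstream reservoir = 0.091060 + 0.02576 = 0.11682 Tg/yr; at steady state this equals its total output.
τ = M / F = 0.4657 / 0.11682 = 3.986 yr.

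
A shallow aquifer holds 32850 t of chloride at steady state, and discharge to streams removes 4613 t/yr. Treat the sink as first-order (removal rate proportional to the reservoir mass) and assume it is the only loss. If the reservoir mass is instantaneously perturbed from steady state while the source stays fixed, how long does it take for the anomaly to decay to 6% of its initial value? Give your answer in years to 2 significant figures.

For a linear reservoir the anomaly decays as exp(−t/τ) with τ = M/F = 32850/4613 = 7.121 yr.
exp(−t/τ) = 0.06 ⇒ t = −τ ln(0.06) = 7.121 × 2.813 = 20.03 yr.

20 yr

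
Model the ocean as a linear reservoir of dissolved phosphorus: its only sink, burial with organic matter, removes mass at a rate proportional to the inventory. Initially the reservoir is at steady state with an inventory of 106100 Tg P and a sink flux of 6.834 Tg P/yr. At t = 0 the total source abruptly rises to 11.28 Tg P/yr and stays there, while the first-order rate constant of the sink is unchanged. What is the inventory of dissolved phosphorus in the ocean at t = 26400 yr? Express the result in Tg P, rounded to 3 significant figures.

163000 Tg P

τ = M₀/F₀ = 106100/6.834 = 15530 yr; rate constant k = 1/τ.
New steady state M_∞ = F₁/k = F₁·τ = 11.28 × 15530 = 175130 Tg P.
M(t) = M_∞ + (M₀ − M_∞)·e^(−t/τ); t/τ = 26400/15530 = 1.700, so e^(−t/τ) = 0.1826.
M(t) = 175130 − 69030 × 0.1826 = 162520 Tg P.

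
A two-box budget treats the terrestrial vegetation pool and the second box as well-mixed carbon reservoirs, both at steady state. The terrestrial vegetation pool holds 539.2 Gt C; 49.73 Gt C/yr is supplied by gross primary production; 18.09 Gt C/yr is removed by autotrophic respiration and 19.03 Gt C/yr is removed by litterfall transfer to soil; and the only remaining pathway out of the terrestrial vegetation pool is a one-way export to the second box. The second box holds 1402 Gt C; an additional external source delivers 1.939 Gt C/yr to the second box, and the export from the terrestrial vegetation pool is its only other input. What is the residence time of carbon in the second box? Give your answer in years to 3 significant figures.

Balance the terrestrial vegetation pool: ΣF_in = 49.730 Gt C/yr.
Export to the second box = ΣF_in − (18.09 + 19.03) = 12.610 Gt C/yr.
Total input to the second box = 12.610 + 1.939 = 14.549 Gt C/yr; at steady state this equals its total output.
τ = M / F = 1402 / 14.549 = 96.36 yr.

96.4 yr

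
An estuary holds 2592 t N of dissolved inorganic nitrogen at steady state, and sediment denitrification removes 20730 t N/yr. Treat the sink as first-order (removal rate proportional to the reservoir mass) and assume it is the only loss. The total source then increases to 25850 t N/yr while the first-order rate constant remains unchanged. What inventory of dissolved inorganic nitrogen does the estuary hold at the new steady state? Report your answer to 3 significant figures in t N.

Rate constant k = F/M = 20730 / 2592 = 7.998 yr⁻¹.
At the new steady state, source = k·M_new ⇒ M_new = 25850 / 7.998 = 3232 t N.
(Equivalently M_new = M × F_new/F_old = 2592 × 25850/20730.)

3230 t N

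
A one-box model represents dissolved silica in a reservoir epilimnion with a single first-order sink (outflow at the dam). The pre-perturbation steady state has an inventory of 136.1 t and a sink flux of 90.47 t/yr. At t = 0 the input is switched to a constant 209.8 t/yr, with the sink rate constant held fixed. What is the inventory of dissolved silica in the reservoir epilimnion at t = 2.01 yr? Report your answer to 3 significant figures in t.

268 t

Residence time τ = M₀/F₀ = 1.504 yr. The eventual steady state is M_∞ = M₀·(F₁/F₀) = 136.1 × 209.8/90.47 = 315.62 t.
The anomaly ΔM(t) = M(t) − M_∞ decays as ΔM₀·e^(−t/τ) with ΔM₀ = 136.1 − 315.62 = −179.5 t.
At t = 2.01 yr, e^(−t/τ) = e^(−1.336) = 0.2629, so ΔM = −47.19 t and M = 315.62 − 47.19 = 268.43 t.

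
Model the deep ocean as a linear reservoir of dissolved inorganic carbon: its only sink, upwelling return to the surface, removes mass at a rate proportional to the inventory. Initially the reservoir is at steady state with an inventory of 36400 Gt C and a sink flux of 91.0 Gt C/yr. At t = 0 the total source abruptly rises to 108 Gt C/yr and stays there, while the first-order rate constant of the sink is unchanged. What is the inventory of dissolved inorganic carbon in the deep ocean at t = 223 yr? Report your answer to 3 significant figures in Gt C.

τ = M₀/F₀ = 36400/91.0 = 400.0 yr; rate constant k = 1/τ.
New steady state M_∞ = F₁/k = F₁·τ = 108 × 400.0 = 43200 Gt C.
M(t) = M_∞ + (M₀ − M_∞)·e^(−t/τ); t/τ = 223/400.0 = 0.5575, so e^(−t/τ) = 0.5726.
M(t) = 43200 − 6800 × 0.5726 = 39306 Gt C.

39300 Gt C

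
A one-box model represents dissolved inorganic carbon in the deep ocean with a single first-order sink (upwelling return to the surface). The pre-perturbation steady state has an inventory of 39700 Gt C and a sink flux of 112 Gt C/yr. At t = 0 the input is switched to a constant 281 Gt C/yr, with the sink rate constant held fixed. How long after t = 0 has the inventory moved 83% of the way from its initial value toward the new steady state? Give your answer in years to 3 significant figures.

τ = M₀/F₀ = 39700/112 = 354.5 yr.
The remaining gap fraction is e^(−t/τ); 83% covered ⇒ e^(−t/τ) = 0.170.
t = −τ ln(0.170) = 354.5 × 1.772 = 628.1 yr.

628 yr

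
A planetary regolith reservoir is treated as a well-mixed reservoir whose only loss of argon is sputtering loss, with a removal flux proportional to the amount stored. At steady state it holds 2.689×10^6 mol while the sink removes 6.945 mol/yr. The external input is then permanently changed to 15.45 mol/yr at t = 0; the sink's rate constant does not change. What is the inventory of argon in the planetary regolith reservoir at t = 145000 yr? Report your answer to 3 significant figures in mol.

3.72×10^6 mol

τ = M₀/F₀ = 2.689×10^6/6.945 = 387200 yr; rate constant k = 1/τ.
New steady state M_∞ = F₁/k = F₁·τ = 15.45 × 387200 = 5.9820×10^6 mol.
M(t) = M_∞ + (M₀ − M_∞)·e^(−t/τ); t/τ = 145000/387200 = 0.3745, so e^(−t/τ) = 0.6876.
M(t) = 5.9820×10^6 − 3.293×10^6 × 0.6876 = 3.7176×10^6 mol.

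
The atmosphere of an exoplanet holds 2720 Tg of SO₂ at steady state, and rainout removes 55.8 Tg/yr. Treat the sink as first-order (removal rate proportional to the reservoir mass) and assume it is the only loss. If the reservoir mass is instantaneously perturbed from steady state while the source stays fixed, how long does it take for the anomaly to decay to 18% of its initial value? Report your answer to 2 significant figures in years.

84 yr

For a linear reservoir the anomaly decays as exp(−t/τ) with τ = M/F = 2720/55.8 = 48.75 yr.
exp(−t/τ) = 0.18 ⇒ t = −τ ln(0.18) = 48.75 × 1.715 = 83.59 yr.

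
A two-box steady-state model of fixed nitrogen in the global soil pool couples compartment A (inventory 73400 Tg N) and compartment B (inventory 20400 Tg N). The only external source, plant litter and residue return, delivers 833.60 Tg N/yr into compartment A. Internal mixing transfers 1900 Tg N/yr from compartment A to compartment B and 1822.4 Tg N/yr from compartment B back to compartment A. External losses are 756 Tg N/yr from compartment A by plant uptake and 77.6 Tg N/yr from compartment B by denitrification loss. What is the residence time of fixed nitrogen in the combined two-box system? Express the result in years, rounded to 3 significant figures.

For the system as a whole, the A↔B exchange is internal and contributes nothing to the throughput; only the external sinks remove mass.
M_total = 73400 + 20400 = 93800 Tg N.
ΣF_external_out = 756 + 77.6 = 833.60 Tg N/yr.
τ = M_total / ΣF_ext = 93800 / 833.60 = 112.5 yr.

113 yr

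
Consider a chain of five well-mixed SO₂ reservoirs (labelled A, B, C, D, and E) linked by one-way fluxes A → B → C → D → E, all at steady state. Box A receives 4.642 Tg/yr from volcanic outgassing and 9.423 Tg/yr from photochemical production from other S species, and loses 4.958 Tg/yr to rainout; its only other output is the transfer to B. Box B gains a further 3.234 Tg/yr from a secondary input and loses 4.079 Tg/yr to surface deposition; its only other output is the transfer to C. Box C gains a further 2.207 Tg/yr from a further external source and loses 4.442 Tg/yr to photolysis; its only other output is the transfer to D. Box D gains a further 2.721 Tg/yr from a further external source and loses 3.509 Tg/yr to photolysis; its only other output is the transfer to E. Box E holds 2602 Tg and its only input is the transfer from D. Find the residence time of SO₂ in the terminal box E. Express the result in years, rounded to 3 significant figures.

497 yr

Box A: F(A→B) = (4.642 + 9.423) − 4.958 = 9.1070 Tg/yr.
Box B: F(B→C) = (9.1070 + 3.234) − 4.079 = 8.2620 Tg/yr.
Box C: F(C→D) = (8.2620 + 2.207) − 4.442 = 6.0270 Tg/yr.
Box D: F(D→E) = (6.0270 + 2.721) − 3.509 = 5.2390 Tg/yr.
Box E throughput = its input = 5.2390 Tg/yr; τ = 2602 / 5.2390 = 496.7 yr.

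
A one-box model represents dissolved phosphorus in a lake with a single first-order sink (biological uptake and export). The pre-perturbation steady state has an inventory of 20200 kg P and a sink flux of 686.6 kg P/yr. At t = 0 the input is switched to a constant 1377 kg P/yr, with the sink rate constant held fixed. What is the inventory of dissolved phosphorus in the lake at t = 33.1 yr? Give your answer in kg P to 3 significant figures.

33900 kg P

τ = M₀/F₀ = 20200/686.6 = 29.42 yr; rate constant k = 1/τ.
New steady state M_∞ = F₁/k = F₁·τ = 1377 × 29.42 = 40512 kg P.
M(t) = M_∞ + (M₀ − M_∞)·e^(−t/τ); t/τ = 33.1/29.42 = 1.125, so e^(−t/τ) = 0.3246.
M(t) = 40512 − 20310 × 0.3246 = 33918 kg P.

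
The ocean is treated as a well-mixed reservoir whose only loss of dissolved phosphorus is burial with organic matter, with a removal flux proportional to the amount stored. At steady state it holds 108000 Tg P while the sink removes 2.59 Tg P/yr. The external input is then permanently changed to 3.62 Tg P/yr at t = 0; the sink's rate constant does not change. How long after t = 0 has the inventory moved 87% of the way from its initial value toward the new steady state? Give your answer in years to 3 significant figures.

85100 yr

τ = M₀/F₀ = 108000/2.59 = 41700 yr.
The remaining gap fraction is e^(−t/τ); 87% covered ⇒ e^(−t/τ) = 0.130.
t = −τ ln(0.130) = 41700 × 2.040 = 85070 yr.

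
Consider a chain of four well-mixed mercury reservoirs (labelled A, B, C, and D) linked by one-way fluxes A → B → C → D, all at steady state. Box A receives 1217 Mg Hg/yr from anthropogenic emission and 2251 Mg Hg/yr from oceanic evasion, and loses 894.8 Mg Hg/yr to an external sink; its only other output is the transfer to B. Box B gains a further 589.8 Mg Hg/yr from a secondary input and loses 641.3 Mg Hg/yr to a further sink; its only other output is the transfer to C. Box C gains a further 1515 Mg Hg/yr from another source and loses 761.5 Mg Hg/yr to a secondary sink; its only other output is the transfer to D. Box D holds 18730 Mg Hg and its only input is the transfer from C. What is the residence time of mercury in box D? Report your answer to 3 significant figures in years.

Box A: F(A→B) = (1217 + 2251) − 894.8 = 2573.2 Mg Hg/yr.
Box B: F(B→C) = (2573.2 + 589.8) − 641.3 = 2521.7 Mg Hg/yr.
Box C: F(C→D) = (2521.7 + 1515) − 761.5 = 3275.2 Mg Hg/yr.
Box D throughput = its input = 3275.2 Mg Hg/yr; τ = 18730 / 3275.2 = 5.719 yr.

5.72 yr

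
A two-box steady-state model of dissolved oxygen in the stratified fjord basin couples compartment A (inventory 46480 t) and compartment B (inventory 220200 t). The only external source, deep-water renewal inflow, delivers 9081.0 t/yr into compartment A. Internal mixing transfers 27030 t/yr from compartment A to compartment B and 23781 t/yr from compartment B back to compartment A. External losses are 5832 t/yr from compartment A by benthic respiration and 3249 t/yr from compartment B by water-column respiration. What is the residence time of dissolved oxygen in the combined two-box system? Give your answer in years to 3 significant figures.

29.4 yr

Treat the two boxes together as one reservoir: the mixing fluxes between them are internal recycling, so τ = ΣM / Σ(external losses).
M_total = 46480 + 220200 = 266680 t.
ΣF_external_out = 5832 + 3249 = 9081.0 t/yr.
τ = M_total / ΣF_ext = 266680 / 9081.0 = 29.37 yr.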